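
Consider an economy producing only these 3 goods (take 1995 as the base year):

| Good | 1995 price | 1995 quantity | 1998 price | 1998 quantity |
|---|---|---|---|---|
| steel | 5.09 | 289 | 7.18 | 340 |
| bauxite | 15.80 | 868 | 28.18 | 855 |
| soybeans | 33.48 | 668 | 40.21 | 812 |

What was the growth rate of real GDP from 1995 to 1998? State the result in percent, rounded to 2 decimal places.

12.98%

Real GDP 1995 = Nominal GDP 1995 = 5.09·289 + 15.80·868 + 33.48·668 = 37550.05.
Real GDP 1998 (at 1995 prices) = 5.09·340 + 15.80·855 + 33.48·812 = 42425.36.
Real growth = 42425.36/37550.05 − 1 = 0.1298.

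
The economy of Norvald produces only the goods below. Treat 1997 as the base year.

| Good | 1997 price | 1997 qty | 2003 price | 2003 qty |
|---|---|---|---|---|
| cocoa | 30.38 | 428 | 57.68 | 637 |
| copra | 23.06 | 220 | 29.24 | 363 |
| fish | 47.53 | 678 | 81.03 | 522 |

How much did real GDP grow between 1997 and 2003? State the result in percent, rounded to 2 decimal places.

4.44%

Real GDP 1997 = Nominal GDP 1997 = 30.38·428 + 23.06·220 + 47.53·678 = 50301.18.
Real GDP 2003 (at 1997 prices) = 30.38·637 + 23.06·363 + 47.53·522 = 52533.50.
Real growth = 52533.50/50301.18 − 1 = 0.0444.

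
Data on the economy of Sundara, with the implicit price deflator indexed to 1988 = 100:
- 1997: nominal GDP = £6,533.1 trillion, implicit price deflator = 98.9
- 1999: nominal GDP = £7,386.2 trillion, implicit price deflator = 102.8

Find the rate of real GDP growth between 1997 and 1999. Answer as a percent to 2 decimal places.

8.77%

Deflate each year: 1997 → 6533.1/0.989 = 6605.76; 1999 → 7386.2/1.028 = 7185.02.
So real GDP changed by 7185.02/6605.76 − 1 = 0.0877, i.e. 8.77%.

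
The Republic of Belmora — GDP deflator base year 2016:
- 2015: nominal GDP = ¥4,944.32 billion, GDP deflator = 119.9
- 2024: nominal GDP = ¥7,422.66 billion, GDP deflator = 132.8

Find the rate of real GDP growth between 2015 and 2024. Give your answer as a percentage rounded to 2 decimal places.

Real GDP 2015 = 4944.32 / 1.199 = 4123.70.
Real GDP 2024 = 7422.66 / 1.328 = 5589.35.
Real growth = 5589.35 / 4123.70 − 1 = 0.3554.

35.54%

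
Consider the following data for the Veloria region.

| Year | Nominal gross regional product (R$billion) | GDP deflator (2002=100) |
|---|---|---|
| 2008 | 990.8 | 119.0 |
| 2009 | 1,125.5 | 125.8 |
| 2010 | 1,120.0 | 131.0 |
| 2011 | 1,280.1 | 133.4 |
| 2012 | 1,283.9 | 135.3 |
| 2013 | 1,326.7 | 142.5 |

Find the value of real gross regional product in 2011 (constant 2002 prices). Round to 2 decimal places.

R$959.60 billion

Real gross regional product 2011 = 1280.1 / 1.334 = 959.60.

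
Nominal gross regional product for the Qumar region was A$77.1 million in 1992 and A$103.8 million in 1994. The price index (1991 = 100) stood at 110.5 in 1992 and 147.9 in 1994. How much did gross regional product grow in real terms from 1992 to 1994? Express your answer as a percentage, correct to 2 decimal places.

Real gross regional product 1992 = 77.1 / 1.105 = 69.77.
Real gross regional product 1994 = 103.8 / 1.479 = 70.18.
Real growth = 70.18 / 69.77 − 1 = 0.0059.

0.59%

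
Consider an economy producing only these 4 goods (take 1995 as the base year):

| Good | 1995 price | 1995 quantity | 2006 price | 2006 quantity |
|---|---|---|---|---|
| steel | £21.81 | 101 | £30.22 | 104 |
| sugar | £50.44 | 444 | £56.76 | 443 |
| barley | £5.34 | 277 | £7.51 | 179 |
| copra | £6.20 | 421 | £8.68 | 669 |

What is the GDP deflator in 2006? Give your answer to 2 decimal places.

119.25

Nominal GDP 2006 = 30.22·104 + 56.76·443 + 7.51·179 + 8.68·669 = 35438.77.
Real GDP 2006 (at 1995 prices) = 21.81·104 + 50.44·443 + 5.34·179 + 6.20·669 = 29716.82.
Deflator = Nominal/Real × 100 = 35438.77/29716.82 × 100 = 119.255.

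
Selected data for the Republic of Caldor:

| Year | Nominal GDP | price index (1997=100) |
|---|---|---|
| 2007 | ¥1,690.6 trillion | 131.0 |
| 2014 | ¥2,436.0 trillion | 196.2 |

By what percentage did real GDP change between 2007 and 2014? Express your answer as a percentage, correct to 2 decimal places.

Real GDP 2007 = 1690.6 / 1.310 = 1290.53.
Real GDP 2014 = 2436.0 / 1.962 = 1241.59.
Real growth = 1241.59 / 1290.53 − 1 = -0.0379.

-3.79%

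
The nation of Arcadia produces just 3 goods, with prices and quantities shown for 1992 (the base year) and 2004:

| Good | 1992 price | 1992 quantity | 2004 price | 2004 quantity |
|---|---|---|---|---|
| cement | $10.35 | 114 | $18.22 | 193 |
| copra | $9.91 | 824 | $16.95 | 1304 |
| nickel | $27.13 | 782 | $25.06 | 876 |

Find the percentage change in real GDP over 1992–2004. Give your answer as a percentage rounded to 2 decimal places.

26.58%

Real GDP 1992 = Nominal GDP 1992 = 10.35·114 + 9.91·824 + 27.13·782 = 30561.40.
Real GDP 2004 (at 1992 prices) = 10.35·193 + 9.91·1304 + 27.13·876 = 38686.07.
Real growth = 38686.07/30561.40 − 1 = 0.2658.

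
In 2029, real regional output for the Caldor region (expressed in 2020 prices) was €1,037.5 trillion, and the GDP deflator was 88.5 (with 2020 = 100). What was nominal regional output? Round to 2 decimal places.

Nominal regional output = Real × (GDP deflator/100) = 1037.5 × 0.885 = 918.19.

€918.19 trillion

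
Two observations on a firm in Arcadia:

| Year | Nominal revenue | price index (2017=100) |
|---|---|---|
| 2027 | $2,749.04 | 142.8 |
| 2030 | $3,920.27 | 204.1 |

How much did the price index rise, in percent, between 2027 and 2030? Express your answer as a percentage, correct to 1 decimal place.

42.9%

Price-level change = 204.1 / 142.8 − 1 = 0.4293.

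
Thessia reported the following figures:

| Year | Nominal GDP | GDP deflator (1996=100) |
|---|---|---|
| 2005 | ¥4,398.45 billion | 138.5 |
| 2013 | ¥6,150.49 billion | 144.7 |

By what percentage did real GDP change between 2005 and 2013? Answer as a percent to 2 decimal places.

Real GDP 2005 = 4398.45 / 1.385 = 3175.78.
Real GDP 2013 = 6150.49 / 1.447 = 4250.51.
Real growth = 4250.51 / 3175.78 − 1 = 0.3384.

33.84%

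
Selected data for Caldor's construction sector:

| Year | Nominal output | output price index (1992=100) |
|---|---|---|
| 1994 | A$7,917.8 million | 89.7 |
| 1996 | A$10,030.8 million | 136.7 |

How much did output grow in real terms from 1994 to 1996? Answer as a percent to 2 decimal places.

-16.87%

Real output 1994 = 7917.8 / 0.897 = 8826.98.
Real output 1996 = 10030.8 / 1.367 = 7337.82.
Real growth = 7337.82 / 8826.98 − 1 = -0.1687.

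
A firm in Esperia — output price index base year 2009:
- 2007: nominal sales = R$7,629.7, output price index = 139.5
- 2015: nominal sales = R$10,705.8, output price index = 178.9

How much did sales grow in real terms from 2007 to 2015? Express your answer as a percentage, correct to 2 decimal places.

9.41%

Real sales 2007 = 7629.7 / 1.395 = 5469.32.
Real sales 2015 = 10705.8 / 1.789 = 5984.24.
Real growth = 5984.24 / 5469.32 − 1 = 0.0941.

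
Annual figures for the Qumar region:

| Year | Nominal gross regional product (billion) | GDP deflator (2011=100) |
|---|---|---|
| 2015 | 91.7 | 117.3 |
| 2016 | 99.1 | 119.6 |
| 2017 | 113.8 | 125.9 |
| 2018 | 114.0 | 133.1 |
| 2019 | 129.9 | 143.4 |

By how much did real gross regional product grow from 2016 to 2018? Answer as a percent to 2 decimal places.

3.37%

Real gross regional product 2016 = 99.1/1.196 = 82.86.
Real gross regional product 2018 = 114.0/1.331 = 85.65.
Change = 85.65/82.86 − 1 = 0.0337.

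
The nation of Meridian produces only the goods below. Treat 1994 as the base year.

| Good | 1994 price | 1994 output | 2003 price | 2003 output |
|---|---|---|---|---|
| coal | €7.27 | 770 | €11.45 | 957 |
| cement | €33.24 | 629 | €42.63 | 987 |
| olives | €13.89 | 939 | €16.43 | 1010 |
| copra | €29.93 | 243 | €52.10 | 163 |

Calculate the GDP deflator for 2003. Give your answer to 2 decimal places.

Nominal GDP 2003 = 11.45·957 + 42.63·987 + 16.43·1010 + 52.10·163 = 78120.06.
Real GDP 2003 (at 1994 prices) = 7.27·957 + 33.24·987 + 13.89·1010 + 29.93·163 = 58672.76.
Deflator = Nominal/Real × 100 = 78120.06/58672.76 × 100 = 133.145.

133.15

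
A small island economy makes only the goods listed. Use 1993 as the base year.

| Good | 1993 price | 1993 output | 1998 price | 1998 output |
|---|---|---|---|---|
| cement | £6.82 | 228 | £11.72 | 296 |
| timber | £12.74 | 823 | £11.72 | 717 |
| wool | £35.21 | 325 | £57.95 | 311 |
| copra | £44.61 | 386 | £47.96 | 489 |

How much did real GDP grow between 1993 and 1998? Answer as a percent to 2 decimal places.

7.90%

Real GDP 1993 = Nominal GDP 1993 = 6.82·228 + 12.74·823 + 35.21·325 + 44.61·386 = 40702.69.
Real GDP 1998 (at 1993 prices) = 6.82·296 + 12.74·717 + 35.21·311 + 44.61·489 = 43917.90.
Real growth = 43917.90/40702.69 − 1 = 0.0790.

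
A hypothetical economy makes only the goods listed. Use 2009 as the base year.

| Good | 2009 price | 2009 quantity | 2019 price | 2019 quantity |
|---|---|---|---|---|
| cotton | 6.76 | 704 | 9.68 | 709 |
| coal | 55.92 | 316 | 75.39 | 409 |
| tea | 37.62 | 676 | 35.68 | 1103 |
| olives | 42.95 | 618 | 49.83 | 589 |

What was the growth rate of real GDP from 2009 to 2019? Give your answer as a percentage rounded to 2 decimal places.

Real GDP 2009 = Nominal GDP 2009 = 6.76·704 + 55.92·316 + 37.62·676 + 42.95·618 = 74403.98.
Real GDP 2019 (at 2009 prices) = 6.76·709 + 55.92·409 + 37.62·1103 + 42.95·589 = 94456.53.
Real growth = 94456.53/74403.98 − 1 = 0.2695.

26.95%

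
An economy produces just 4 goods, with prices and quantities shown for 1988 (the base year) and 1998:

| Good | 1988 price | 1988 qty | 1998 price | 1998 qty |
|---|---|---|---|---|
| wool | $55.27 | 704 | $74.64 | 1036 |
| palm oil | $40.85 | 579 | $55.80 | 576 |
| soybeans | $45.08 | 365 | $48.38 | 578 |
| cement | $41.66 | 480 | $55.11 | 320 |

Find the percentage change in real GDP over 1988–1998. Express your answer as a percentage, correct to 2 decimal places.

Real GDP 1988 = Nominal GDP 1988 = 55.27·704 + 40.85·579 + 45.08·365 + 41.66·480 = 99013.23.
Real GDP 1998 (at 1988 prices) = 55.27·1036 + 40.85·576 + 45.08·578 + 41.66·320 = 120176.76.
Real growth = 120176.76/99013.23 − 1 = 0.2137.

21.37%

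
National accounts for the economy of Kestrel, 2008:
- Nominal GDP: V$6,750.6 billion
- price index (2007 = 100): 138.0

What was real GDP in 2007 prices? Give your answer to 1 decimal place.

Real GDP = Nominal / (price index/100) = 6750.6 / 1.380 = 4891.74.

V$4,891.7 billion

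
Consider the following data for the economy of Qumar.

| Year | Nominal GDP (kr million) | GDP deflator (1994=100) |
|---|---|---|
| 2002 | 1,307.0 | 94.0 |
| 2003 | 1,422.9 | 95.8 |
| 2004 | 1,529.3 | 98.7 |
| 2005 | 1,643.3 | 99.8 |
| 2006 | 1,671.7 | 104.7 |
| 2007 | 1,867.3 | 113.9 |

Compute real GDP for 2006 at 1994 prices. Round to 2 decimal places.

Real GDP 2006 = 1671.7 / 1.047 = 1596.66.

kr 1,596.66 million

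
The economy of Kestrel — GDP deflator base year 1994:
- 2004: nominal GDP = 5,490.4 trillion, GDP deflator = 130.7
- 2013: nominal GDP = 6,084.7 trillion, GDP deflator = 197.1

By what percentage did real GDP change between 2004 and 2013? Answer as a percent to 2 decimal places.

-26.51%

Real GDP 2004 = 5490.4 / 1.307 = 4200.77.
Real GDP 2013 = 6084.7 / 1.971 = 3087.11.
Real growth = 3087.11 / 4200.77 − 1 = -0.2651.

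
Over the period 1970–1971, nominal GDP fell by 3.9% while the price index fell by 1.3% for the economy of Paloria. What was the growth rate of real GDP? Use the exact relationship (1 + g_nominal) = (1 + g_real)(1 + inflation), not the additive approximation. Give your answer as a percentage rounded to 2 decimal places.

-2.63%

(1 + g_nom) = (1 + g_real)(1 + π), so g_real = 0.9610 / 0.9870 − 1 = -0.02634.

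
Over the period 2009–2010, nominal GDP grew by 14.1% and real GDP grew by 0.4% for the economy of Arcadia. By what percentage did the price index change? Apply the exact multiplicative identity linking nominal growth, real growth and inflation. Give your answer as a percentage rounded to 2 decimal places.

(1 + g_nom) = (1 + g_real)(1 + π), so π = 1.1410 / 1.0040 − 1 = 0.13645.

13.65%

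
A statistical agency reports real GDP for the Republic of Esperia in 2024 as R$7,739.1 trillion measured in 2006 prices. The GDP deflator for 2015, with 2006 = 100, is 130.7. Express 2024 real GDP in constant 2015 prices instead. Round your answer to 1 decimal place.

Real GDP in 2015 prices = Real GDP in 2006 prices × (P_2015/P_2006) = 7739.1 × 1.307 = 10115.00.

R$10,115.0 trillion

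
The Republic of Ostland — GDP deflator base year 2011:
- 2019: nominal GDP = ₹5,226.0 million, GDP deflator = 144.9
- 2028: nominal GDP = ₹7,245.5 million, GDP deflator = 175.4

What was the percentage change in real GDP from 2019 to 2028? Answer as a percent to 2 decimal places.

Real GDP 2019 = 5226.0 / 1.449 = 3606.63.
Real GDP 2028 = 7245.5 / 1.754 = 4130.84.
Real growth = 4130.84 / 3606.63 − 1 = 0.1453.

14.53%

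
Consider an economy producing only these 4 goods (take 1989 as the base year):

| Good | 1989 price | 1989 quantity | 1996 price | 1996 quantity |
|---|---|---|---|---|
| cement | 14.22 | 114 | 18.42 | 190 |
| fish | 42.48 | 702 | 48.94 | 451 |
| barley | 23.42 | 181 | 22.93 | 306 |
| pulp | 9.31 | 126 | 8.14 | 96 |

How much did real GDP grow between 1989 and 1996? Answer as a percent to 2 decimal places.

-18.81%

Real GDP 1989 = Nominal GDP 1989 = 14.22·114 + 42.48·702 + 23.42·181 + 9.31·126 = 36854.12.
Real GDP 1996 (at 1989 prices) = 14.22·190 + 42.48·451 + 23.42·306 + 9.31·96 = 29920.56.
Real growth = 29920.56/36854.12 − 1 = -0.1881.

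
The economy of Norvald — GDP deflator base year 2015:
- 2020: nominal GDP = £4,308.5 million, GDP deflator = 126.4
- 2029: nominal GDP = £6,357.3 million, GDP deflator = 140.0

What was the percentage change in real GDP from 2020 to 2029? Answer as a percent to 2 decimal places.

Deflate each year: 2020 → 4308.5/1.264 = 3408.62; 2029 → 6357.3/1.400 = 4540.93.
So real GDP changed by 4540.93/3408.62 − 1 = 0.3322, i.e. 33.22%.

33.22%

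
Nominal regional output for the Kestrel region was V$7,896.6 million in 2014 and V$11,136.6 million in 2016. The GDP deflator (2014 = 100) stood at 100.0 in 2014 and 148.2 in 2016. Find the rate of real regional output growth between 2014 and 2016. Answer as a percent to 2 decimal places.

-4.84%

Real regional output 2014 = 7896.6 / 1.000 = 7896.60.
Real regional output 2016 = 11136.6 / 1.482 = 7514.57.
Real growth = 7514.57 / 7896.60 − 1 = -0.0484.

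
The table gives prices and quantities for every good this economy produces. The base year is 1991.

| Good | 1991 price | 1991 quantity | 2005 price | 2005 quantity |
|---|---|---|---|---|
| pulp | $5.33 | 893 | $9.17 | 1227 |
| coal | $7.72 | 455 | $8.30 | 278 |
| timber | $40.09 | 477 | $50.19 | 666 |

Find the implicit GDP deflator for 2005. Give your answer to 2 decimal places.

Nominal GDP 2005 = 9.17·1227 + 8.30·278 + 50.19·666 = 46985.53.
Real GDP 2005 (at 1991 prices) = 5.33·1227 + 7.72·278 + 40.09·666 = 35386.01.
Deflator = Nominal/Real × 100 = 46985.53/35386.01 × 100 = 132.780.

132.78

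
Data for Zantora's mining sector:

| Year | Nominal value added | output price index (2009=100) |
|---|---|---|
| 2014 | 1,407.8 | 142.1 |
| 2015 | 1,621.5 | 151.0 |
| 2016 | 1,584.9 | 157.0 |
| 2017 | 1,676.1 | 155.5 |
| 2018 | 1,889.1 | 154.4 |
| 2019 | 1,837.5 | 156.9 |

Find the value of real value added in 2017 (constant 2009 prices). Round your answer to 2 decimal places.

Real value added 2017 = 1676.1 / 1.555 = 1077.88.

1,077.88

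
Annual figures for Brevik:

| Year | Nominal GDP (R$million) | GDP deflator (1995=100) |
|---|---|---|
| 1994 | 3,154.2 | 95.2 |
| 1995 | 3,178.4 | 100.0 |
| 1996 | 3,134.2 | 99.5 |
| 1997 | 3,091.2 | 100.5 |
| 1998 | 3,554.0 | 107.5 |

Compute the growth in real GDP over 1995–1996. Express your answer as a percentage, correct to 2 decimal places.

-0.90%

Real GDP 1995 = 3178.4/1.000 = 3178.40.
Real GDP 1996 = 3134.2/0.995 = 3149.95.
Change = 3149.95/3178.40 − 1 = -0.0090.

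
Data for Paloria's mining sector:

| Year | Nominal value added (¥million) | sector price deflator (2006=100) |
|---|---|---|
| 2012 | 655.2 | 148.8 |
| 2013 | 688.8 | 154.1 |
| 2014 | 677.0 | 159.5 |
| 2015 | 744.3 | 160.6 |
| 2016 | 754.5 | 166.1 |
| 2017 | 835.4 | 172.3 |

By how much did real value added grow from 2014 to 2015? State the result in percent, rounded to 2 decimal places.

9.19%

Real value added 2014 = 677.0/1.595 = 424.45.
Real value added 2015 = 744.3/1.606 = 463.45.
Change = 463.45/424.45 − 1 = 0.0919.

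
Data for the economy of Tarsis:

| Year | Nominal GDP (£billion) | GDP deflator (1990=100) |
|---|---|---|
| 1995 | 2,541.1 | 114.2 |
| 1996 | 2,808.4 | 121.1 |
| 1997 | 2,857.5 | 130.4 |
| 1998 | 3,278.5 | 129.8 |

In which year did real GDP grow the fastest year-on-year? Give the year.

1996: real = 2808.4/1.211 = 2319.08; growth vs 1995 (2225.13) = 4.22%.
1997: real = 2857.5/1.304 = 2191.33; growth vs 1996 (2319.08) = -5.51%.
1998: real = 3278.5/1.298 = 2525.81; growth vs 1997 (2191.33) = 15.26%.

1998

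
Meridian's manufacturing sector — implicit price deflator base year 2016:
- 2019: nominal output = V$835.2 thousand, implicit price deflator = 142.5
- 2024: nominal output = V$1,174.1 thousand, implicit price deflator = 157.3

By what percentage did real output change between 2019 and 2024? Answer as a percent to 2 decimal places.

27.35%

Real output 2019 = 835.2 / 1.425 = 586.11.
Real output 2024 = 1174.1 / 1.573 = 746.41.
Real growth = 746.41 / 586.11 − 1 = 0.2735.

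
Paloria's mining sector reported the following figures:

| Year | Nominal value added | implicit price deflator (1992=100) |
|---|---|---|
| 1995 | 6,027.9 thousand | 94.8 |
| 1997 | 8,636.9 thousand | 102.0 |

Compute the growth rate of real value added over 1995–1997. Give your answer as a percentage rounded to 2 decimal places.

Real value added 1995 = 6027.9 / 0.948 = 6358.54.
Real value added 1997 = 8636.9 / 1.020 = 8467.55.
Real growth = 8467.55 / 6358.54 − 1 = 0.3317.

33.17%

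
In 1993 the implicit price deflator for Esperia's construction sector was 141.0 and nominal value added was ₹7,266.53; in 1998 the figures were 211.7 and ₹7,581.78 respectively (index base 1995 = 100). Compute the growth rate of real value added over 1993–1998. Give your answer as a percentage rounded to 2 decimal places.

Real value added 1993 = 7266.53 / 1.410 = 5153.57.
Real value added 1998 = 7581.78 / 2.117 = 3581.38.
Real growth = 3581.38 / 5153.57 − 1 = -0.3051.

-30.51%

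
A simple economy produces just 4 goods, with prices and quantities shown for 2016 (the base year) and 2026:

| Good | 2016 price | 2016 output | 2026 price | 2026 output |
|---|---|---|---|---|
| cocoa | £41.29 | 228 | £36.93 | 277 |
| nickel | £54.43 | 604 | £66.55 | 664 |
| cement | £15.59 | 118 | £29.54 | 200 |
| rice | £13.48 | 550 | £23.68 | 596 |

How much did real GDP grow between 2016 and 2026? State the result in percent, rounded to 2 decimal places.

13.94%

Real GDP 2016 = Nominal GDP 2016 = 41.29·228 + 54.43·604 + 15.59·118 + 13.48·550 = 51543.46.
Real GDP 2026 (at 2016 prices) = 41.29·277 + 54.43·664 + 15.59·200 + 13.48·596 = 58730.93.
Real growth = 58730.93/51543.46 − 1 = 0.1394.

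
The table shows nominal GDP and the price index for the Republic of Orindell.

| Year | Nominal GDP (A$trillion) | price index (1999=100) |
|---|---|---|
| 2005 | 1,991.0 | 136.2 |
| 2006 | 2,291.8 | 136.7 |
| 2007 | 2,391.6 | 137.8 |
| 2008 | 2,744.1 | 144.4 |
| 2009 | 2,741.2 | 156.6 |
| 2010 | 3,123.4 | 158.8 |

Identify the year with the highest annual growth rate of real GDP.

2006

2006: real = 2291.8/1.367 = 1676.52; growth vs 2005 (1461.82) = 14.69%.
2007: real = 2391.6/1.378 = 1735.56; growth vs 2006 (1676.52) = 3.52%.
2008: real = 2744.1/1.444 = 1900.35; growth vs 2007 (1735.56) = 9.49%.
2009: real = 2741.2/1.566 = 1750.45; growth vs 2008 (1900.35) = -7.89%.
2010: real = 3123.4/1.588 = 1966.88; growth vs 2009 (1750.45) = 12.36%.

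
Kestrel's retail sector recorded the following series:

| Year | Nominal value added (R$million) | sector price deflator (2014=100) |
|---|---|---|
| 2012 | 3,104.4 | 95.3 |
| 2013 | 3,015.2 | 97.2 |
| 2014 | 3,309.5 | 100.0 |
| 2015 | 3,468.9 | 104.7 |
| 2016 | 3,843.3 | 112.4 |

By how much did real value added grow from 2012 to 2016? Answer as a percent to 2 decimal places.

4.97%

Real value added 2012 = 3104.4/0.953 = 3257.50.
Real value added 2016 = 3843.3/1.124 = 3419.31.
Change = 3419.31/3257.50 − 1 = 0.0497.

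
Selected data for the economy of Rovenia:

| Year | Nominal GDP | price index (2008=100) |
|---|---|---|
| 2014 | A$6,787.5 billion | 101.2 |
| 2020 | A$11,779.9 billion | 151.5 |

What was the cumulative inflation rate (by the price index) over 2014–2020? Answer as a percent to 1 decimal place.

49.7%

Price-level change = 151.5 / 101.2 − 1 = 0.4970.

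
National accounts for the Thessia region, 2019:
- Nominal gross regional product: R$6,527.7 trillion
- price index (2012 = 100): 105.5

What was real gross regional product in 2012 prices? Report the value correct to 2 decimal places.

Real gross regional product = Nominal / (price index/100) = 6527.7 / 1.055 = 6187.39.

R$6,187.39 trillion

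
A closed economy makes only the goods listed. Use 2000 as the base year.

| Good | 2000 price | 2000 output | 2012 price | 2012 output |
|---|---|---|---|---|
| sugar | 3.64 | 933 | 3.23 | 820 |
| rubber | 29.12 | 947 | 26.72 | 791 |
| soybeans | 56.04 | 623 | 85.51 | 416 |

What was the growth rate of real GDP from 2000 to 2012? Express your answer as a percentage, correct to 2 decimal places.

Real GDP 2000 = Nominal GDP 2000 = 3.64·933 + 29.12·947 + 56.04·623 = 65885.68.
Real GDP 2012 (at 2000 prices) = 3.64·820 + 29.12·791 + 56.04·416 = 49331.36.
Real growth = 49331.36/65885.68 − 1 = -0.2513.

-25.13%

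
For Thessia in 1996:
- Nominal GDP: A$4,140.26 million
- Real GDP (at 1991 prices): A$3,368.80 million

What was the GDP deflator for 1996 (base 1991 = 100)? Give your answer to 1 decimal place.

122.9

GDP deflator = (Nominal / Real) × 100 = 4140.26 / 3368.80 × 100 = 122.90.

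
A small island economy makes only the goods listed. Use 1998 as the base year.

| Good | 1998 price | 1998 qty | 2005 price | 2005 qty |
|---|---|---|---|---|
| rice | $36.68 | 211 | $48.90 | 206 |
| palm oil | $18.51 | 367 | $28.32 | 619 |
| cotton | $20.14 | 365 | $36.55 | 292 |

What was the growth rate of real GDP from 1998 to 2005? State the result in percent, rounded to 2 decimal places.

Real GDP 1998 = Nominal GDP 1998 = 36.68·211 + 18.51·367 + 20.14·365 = 21883.75.
Real GDP 2005 (at 1998 prices) = 36.68·206 + 18.51·619 + 20.14·292 = 24894.65.
Real growth = 24894.65/21883.75 − 1 = 0.1376.

13.76%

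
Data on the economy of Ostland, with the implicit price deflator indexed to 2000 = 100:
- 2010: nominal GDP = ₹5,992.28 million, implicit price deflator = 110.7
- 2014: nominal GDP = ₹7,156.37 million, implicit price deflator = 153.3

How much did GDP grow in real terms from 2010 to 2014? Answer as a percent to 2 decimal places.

Deflate each year: 2010 → 5992.28/1.107 = 5413.08; 2014 → 7156.37/1.533 = 4668.21.
So real GDP changed by 4668.21/5413.08 − 1 = -0.1376, i.e. -13.76%.

-13.76%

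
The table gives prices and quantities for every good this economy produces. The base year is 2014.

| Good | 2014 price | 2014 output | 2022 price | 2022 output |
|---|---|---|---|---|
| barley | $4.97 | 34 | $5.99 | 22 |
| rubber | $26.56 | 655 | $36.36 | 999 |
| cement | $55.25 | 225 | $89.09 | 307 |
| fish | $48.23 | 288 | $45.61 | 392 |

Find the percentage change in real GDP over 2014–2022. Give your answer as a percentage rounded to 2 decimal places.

Real GDP 2014 = Nominal GDP 2014 = 4.97·34 + 26.56·655 + 55.25·225 + 48.23·288 = 43887.27.
Real GDP 2022 (at 2014 prices) = 4.97·22 + 26.56·999 + 55.25·307 + 48.23·392 = 62510.69.
Real growth = 62510.69/43887.27 − 1 = 0.4243.

42.43%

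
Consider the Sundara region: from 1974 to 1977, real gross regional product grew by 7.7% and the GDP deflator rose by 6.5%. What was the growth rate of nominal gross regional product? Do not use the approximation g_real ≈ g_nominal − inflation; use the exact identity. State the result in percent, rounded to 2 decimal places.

14.70%

(1 + g_nom) = (1 + g_real)(1 + π) = 1.0770 × 1.0650 = 1.14701.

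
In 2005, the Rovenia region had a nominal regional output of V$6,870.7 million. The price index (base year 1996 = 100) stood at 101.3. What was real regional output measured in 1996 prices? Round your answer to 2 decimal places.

Real regional output = Nominal / (price index/100) = 6870.7 / 1.013 = 6782.53.

V$6,782.53 million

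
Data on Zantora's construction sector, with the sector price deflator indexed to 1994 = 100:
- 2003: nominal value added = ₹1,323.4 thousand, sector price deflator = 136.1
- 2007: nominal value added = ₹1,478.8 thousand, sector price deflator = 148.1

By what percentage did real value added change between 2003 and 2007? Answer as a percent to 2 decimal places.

2.69%

Deflate each year: 2003 → 1323.4/1.361 = 972.37; 2007 → 1478.8/1.481 = 998.51.
So real value added changed by 998.51/972.37 − 1 = 0.0269, i.e. 2.69%.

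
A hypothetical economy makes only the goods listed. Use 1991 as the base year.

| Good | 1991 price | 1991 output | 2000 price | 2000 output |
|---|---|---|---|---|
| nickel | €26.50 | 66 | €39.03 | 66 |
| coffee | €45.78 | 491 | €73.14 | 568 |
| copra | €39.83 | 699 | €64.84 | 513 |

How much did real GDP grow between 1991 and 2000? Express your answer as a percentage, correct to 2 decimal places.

-7.46%

Real GDP 1991 = Nominal GDP 1991 = 26.50·66 + 45.78·491 + 39.83·699 = 52068.15.
Real GDP 2000 (at 1991 prices) = 26.50·66 + 45.78·568 + 39.83·513 = 48184.83.
Real growth = 48184.83/52068.15 − 1 = -0.0746.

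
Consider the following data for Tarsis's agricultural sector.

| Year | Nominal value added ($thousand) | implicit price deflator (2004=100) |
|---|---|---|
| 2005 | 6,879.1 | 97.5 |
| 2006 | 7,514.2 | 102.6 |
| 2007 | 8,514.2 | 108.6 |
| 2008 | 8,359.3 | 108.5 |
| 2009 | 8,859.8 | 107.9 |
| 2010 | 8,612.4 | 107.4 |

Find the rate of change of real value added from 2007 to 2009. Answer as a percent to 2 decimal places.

Real value added 2007 = 8514.2/1.086 = 7839.96.
Real value added 2009 = 8859.8/1.079 = 8211.12.
Change = 8211.12/7839.96 − 1 = 0.0473.

4.73%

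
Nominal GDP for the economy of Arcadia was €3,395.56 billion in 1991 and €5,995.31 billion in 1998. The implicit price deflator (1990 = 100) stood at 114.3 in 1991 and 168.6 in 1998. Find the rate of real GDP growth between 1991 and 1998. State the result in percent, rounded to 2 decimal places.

19.70%

Real GDP 1991 = 3395.56 / 1.143 = 2970.74.
Real GDP 1998 = 5995.31 / 1.686 = 3555.94.
Real growth = 3555.94 / 2970.74 − 1 = 0.1970.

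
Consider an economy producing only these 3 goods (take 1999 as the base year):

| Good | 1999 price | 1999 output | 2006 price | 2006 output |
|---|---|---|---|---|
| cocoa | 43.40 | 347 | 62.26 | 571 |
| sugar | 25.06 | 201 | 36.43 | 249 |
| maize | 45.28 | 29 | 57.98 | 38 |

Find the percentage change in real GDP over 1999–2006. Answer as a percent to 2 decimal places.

52.93%

Real GDP 1999 = Nominal GDP 1999 = 43.40·347 + 25.06·201 + 45.28·29 = 21409.98.
Real GDP 2006 (at 1999 prices) = 43.40·571 + 25.06·249 + 45.28·38 = 32741.98.
Real growth = 32741.98/21409.98 − 1 = 0.5293.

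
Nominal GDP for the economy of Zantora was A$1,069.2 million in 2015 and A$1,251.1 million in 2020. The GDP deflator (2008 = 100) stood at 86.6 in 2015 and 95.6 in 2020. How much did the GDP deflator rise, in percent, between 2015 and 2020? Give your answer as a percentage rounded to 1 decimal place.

Price-level change = 95.6 / 86.6 − 1 = 0.1039.

10.4%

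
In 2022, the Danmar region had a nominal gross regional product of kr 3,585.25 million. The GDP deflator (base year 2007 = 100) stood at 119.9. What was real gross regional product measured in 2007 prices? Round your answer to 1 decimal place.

Real gross regional product = Nominal / (GDP deflator/100) = 3585.25 / 1.199 = 2990.20.

kr 2,990.2 million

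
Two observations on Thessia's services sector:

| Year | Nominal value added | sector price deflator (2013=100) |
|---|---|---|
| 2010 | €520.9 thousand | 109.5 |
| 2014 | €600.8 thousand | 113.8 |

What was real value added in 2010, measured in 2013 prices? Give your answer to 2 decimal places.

Real value added = Nominal / (sector price deflator/100) = 520.9 / 1.095 = 475.71.

€475.71 thousand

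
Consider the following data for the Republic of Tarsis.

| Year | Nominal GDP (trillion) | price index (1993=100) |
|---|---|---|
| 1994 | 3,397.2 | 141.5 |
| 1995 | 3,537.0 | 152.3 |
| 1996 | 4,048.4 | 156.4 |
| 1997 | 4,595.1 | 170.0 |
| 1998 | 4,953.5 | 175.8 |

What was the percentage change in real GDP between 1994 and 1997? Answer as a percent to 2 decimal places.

Real GDP 1994 = 3397.2/1.415 = 2400.85.
Real GDP 1997 = 4595.1/1.700 = 2703.00.
Change = 2703.00/2400.85 − 1 = 0.1259.

12.59%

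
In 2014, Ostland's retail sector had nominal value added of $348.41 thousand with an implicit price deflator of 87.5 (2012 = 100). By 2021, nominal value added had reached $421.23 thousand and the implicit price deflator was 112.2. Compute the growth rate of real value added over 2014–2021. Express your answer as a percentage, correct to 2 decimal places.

-5.71%

Real value added 2014 = 348.41 / 0.875 = 398.18.
Real value added 2021 = 421.23 / 1.122 = 375.43.
Real growth = 375.43 / 398.18 − 1 = -0.0571.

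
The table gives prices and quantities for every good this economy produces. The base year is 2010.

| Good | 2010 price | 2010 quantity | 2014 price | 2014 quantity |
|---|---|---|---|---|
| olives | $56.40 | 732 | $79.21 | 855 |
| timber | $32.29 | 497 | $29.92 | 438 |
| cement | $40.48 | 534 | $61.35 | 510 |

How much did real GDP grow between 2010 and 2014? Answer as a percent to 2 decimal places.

5.14%

Real GDP 2010 = Nominal GDP 2010 = 56.40·732 + 32.29·497 + 40.48·534 = 78949.25.
Real GDP 2014 (at 2010 prices) = 56.40·855 + 32.29·438 + 40.48·510 = 83009.82.
Real growth = 83009.82/78949.25 − 1 = 0.0514.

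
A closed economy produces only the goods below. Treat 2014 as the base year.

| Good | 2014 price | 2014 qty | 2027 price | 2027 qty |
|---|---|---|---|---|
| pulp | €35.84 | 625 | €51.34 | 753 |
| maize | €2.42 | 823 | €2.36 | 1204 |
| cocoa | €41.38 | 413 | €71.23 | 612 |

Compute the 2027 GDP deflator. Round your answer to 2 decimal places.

Nominal GDP 2027 = 51.34·753 + 2.36·1204 + 71.23·612 = 85093.22.
Real GDP 2027 (at 2014 prices) = 35.84·753 + 2.42·1204 + 41.38·612 = 55225.76.
Deflator = Nominal/Real × 100 = 85093.22/55225.76 × 100 = 154.082.

154.08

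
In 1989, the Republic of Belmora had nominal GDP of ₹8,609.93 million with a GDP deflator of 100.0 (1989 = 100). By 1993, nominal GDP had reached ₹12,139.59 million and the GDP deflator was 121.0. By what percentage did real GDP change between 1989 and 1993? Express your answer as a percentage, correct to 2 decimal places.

Real GDP 1989 = 8609.93 / 1.000 = 8609.93.
Real GDP 1993 = 12139.59 / 1.210 = 10032.72.
Real growth = 10032.72 / 8609.93 − 1 = 0.1652.

16.52%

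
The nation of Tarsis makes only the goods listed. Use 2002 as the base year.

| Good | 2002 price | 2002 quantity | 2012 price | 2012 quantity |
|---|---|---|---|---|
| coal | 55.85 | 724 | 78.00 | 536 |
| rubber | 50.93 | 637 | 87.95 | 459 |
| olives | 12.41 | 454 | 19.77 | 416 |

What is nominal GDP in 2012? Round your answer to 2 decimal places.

Nominal GDP 2012 = Σ (p_2012 × q_2012) = 78.00·536 + 87.95·459 + 19.77·416 = 90401.37.

90401.37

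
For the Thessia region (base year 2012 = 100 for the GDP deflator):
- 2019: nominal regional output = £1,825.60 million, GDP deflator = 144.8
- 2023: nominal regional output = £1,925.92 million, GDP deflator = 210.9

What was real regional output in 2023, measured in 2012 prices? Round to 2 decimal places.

£913.19 million

Real regional output = Nominal / (GDP deflator/100) = 1925.92 / 2.109 = 913.19.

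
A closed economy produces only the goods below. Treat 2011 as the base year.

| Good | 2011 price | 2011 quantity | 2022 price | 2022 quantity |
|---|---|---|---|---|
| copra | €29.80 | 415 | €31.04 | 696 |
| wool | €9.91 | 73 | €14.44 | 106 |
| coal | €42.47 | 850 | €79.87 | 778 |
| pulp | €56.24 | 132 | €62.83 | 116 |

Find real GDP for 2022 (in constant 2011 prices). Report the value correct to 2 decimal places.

Real GDP 2022 = Σ (p_2011 × q_2022) = 29.80·696 + 9.91·106 + 42.47·778 + 56.24·116 = 61356.76.

€61356.76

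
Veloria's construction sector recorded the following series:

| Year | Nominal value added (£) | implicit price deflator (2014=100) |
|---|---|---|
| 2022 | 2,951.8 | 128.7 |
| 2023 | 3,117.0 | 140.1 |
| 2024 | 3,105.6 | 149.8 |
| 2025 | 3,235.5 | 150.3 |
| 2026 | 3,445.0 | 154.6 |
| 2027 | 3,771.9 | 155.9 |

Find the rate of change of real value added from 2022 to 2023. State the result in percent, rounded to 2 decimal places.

-3.00%

Real value added 2022 = 2951.8/1.287 = 2293.55.
Real value added 2023 = 3117.0/1.401 = 2224.84.
Change = 2224.84/2293.55 − 1 = -0.0300.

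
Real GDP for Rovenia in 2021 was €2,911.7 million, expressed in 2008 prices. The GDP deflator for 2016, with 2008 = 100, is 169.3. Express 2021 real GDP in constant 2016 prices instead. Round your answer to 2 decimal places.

Real GDP in 2016 prices = Real GDP in 2008 prices × (P_2016/P_2008) = 2911.7 × 1.693 = 4929.51.

€4,929.51 million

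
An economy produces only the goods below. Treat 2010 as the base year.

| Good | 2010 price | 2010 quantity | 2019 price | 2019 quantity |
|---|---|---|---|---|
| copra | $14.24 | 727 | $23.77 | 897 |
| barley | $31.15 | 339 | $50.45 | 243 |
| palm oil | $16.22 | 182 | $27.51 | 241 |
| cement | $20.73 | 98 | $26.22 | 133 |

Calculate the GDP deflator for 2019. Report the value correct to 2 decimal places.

Nominal GDP 2019 = 23.77·897 + 50.45·243 + 27.51·241 + 26.22·133 = 43698.21.
Real GDP 2019 (at 2010 prices) = 14.24·897 + 31.15·243 + 16.22·241 + 20.73·133 = 27008.84.
Deflator = Nominal/Real × 100 = 43698.21/27008.84 × 100 = 161.792.

161.79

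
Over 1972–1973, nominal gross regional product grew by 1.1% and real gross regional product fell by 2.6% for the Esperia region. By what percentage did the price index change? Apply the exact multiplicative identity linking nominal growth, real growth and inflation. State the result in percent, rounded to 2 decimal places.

3.80%

(1 + g_nom) = (1 + g_real)(1 + π), so π = 1.0110 / 0.9740 − 1 = 0.03799.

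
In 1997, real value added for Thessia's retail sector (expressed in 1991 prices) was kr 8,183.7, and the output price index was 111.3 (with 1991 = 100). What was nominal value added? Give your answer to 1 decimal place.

Nominal value added = Real × (output price index/100) = 8183.7 × 1.113 = 9108.46.

kr 9,108.5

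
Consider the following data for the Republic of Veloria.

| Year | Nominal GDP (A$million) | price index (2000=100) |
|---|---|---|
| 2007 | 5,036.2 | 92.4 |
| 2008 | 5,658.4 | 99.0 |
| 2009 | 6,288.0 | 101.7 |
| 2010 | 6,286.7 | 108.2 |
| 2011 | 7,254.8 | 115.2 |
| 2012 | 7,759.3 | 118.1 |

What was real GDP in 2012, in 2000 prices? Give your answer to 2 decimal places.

Real GDP 2012 = 7759.3 / 1.181 = 6570.11.

A$6,570.11 million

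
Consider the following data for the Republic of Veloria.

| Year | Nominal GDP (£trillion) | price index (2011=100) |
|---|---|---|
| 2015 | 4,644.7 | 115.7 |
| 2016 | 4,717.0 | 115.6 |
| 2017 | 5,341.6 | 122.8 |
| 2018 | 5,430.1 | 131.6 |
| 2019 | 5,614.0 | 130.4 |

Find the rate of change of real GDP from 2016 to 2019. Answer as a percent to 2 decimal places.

Real GDP 2016 = 4717.0/1.156 = 4080.45.
Real GDP 2019 = 5614.0/1.304 = 4305.21.
Change = 4305.21/4080.45 − 1 = 0.0551.

5.51%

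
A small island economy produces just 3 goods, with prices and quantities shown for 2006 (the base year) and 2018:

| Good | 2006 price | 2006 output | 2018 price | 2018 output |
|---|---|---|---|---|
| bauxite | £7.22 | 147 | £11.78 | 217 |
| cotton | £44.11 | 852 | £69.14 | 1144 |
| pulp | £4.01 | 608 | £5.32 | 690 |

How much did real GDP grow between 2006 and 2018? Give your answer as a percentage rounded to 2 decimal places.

Real GDP 2006 = Nominal GDP 2006 = 7.22·147 + 44.11·852 + 4.01·608 = 41081.14.
Real GDP 2018 (at 2006 prices) = 7.22·217 + 44.11·1144 + 4.01·690 = 54795.48.
Real growth = 54795.48/41081.14 − 1 = 0.3338.

33.38%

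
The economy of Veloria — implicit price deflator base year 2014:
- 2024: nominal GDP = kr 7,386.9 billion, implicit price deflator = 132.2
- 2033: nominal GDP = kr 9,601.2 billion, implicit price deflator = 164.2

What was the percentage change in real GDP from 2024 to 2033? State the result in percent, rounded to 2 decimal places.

Deflate each year: 2024 → 7386.9/1.322 = 5587.67; 2033 → 9601.2/1.642 = 5847.26.
So real GDP changed by 5847.26/5587.67 − 1 = 0.0465, i.e. 4.65%.

4.65%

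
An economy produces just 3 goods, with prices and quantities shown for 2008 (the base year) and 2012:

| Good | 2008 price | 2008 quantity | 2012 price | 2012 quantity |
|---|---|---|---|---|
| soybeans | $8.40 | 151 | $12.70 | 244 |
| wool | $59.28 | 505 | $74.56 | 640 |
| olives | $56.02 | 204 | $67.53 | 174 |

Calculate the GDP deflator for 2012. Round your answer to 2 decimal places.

125.80

Nominal GDP 2012 = 12.70·244 + 74.56·640 + 67.53·174 = 62567.42.
Real GDP 2012 (at 2008 prices) = 8.40·244 + 59.28·640 + 56.02·174 = 49736.28.
Deflator = Nominal/Real × 100 = 62567.42/49736.28 × 100 = 125.798.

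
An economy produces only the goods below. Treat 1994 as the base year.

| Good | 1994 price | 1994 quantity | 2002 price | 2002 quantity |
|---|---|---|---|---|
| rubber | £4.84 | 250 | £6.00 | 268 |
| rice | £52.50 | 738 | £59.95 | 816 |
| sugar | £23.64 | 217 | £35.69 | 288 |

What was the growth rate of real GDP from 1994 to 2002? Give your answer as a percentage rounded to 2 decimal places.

Real GDP 1994 = Nominal GDP 1994 = 4.84·250 + 52.50·738 + 23.64·217 = 45084.88.
Real GDP 2002 (at 1994 prices) = 4.84·268 + 52.50·816 + 23.64·288 = 50945.44.
Real growth = 50945.44/45084.88 − 1 = 0.1300.

13.00%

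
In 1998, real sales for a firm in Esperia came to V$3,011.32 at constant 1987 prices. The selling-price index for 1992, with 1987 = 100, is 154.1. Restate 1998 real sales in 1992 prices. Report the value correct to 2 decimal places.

V$4,640.44

Real sales in 1992 prices = Real sales in 1987 prices × (P_1992/P_1987) = 3011.32 × 1.541 = 4640.44.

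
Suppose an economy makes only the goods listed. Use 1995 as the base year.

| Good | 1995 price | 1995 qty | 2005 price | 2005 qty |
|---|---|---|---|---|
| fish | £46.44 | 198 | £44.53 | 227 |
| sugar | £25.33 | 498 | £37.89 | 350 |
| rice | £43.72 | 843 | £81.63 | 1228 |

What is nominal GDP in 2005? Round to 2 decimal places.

£123611.45

Nominal GDP 2005 = Σ (p_2005 × q_2005) = 44.53·227 + 37.89·350 + 81.63·1228 = 123611.45.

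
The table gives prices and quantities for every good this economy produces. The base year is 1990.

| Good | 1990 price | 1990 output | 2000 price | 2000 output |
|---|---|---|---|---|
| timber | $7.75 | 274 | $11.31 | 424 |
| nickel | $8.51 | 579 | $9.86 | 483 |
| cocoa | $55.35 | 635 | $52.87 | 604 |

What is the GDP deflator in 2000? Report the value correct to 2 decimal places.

101.63

Nominal GDP 2000 = 11.31·424 + 9.86·483 + 52.87·604 = 41491.30.
Real GDP 2000 (at 1990 prices) = 7.75·424 + 8.51·483 + 55.35·604 = 40827.73.
Deflator = Nominal/Real × 100 = 41491.30/40827.73 × 100 = 101.625.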